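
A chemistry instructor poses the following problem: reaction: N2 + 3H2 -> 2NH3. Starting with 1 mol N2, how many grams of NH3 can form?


Mole ratio NH3:N2 = 2:1
n(NH3) = 1 × 2/1 = 2.000 mol
mass = 2.000 × 17.03 = 34.06 g

34.06 g


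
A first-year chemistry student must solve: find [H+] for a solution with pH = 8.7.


[H+] = 10^(-pH) = 10^(-8.7)
= 2.0×10^-9 M

2.0×10^-9 M


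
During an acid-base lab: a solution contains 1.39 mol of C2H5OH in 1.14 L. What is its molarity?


M = n/V = 1.39/1.14 = 1.219 mol/L

1.219 M


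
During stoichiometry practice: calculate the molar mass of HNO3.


M(HNO3) = 1×1.008 + 1×14.01 + 3×16.0
= 1.01 + 14.01 + 48.0
= 63.02 g/mol

63.02 g/mol


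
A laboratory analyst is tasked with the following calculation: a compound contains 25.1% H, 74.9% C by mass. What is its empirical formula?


Assume 100 g sample. Moles of each element:
  H: 25.1/1.008 = 24.901 mol
  C: 74.9/12.01 = 6.236 mol
Divide by smallest (6.236):
  H: 24.901/6.236 = 3.99
  C: 6.236/6.236 = 1.0
Empirical formula: CH4

CH4


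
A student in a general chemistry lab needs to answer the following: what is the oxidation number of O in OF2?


F is always -1; 2(-1) + x = 0, so O = +2
Oxidation number: +2

+2


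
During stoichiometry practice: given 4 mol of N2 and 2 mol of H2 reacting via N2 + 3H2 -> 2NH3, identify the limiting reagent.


Mole ratio available / coefficient:
  N2: 4/1 = 4.000
  H2: 2/3 = 0.667
Smaller ratio is limiting.

H2


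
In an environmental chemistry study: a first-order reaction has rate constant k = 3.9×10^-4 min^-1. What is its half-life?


t½ = ln2/k = 0.693147/(3.9×10^-4 min^-1)
= 1777 min

1777 min


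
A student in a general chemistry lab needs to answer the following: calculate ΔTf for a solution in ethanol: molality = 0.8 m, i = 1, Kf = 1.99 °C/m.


ΔTf = Kf × m × i
= 1.99 × 0.8 × 1
= 1.592 °C

1.592 °C


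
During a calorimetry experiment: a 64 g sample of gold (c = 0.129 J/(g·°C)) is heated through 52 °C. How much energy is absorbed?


q = mcΔT = 64 × 0.129 × 52
= 429.31 J

429.31 J


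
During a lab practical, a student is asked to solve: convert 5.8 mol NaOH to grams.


M(NaOH) = 40.0 g/mol
mass = n × M = 5.8 × 40.0 = 232.00 g

232.00 g


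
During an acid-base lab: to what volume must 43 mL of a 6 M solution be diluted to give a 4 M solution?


C1V1 = C2V2
6 × 43 = 4 × V2
V2 = 258/4 = 64.5 mL

64.5 mL


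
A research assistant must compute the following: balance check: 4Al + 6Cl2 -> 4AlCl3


Equation: 4Al + 6Cl2 -> 4AlCl3
Check atoms: Al: 4=4, Cl: 12=12
Balanced

Yes, balanced


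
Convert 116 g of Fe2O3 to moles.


M(Fe2O3) = 159.7 g/mol
n = mass/M = 116/159.7 = 0.7264 mol

0.7264 mol


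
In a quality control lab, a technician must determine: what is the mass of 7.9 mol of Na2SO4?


M(Na2SO4) = 142.05 g/mol
mass = n × M = 7.9 × 142.05 = 1122.20 g

1122.20 g


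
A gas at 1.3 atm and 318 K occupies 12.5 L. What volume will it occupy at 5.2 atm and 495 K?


P1V1/T1 = P2V2/T2
V2 = P1V1T2/(T1P2)
= 1.3×12.5×495/(318×5.2)
= 4.864 L

4.864 L


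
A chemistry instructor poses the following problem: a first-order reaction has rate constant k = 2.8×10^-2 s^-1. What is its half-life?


t½ = ln2/k = 0.693147/(2.8×10^-2 s^-1)
= 24.76 s

24.76 s


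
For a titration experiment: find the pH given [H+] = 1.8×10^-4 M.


pH = -log10([H+]) = -log10(1.8×10^-4)
= 4 - log10(1.8)
= 4 - 0.26
= 3.74

3.74


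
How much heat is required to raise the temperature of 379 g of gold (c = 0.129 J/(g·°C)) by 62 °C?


q = mcΔT = 379 × 0.129 × 62
= 3031.24 J

3031.24 J


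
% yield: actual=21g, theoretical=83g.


% yield = actual/theoretical × 100
= 21/83 × 100
= 25.3%

25.3%


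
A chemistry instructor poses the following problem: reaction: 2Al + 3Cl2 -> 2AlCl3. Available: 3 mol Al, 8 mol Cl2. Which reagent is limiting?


Mole ratio available / coefficient:
  Al: 3/2 = 1.500
  Cl2: 8/3 = 2.667
Smaller ratio is limiting.

Al


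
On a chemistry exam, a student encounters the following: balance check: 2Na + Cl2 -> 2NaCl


Equation: 2Na + Cl2 -> 2NaCl
Check atoms: Cl: 2=2, Na: 2=2
Balanced

Yes, balanced


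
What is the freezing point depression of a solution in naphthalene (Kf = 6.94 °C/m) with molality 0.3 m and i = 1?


ΔTf = Kf × m × i
= 6.94 × 0.3 × 1
= 2.082 °C

2.082 °C


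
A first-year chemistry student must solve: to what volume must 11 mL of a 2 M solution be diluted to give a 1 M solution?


C1V1 = C2V2
2 × 11 = 1 × V2
V2 = 22/1 = 22.0 mL

22.0 mL


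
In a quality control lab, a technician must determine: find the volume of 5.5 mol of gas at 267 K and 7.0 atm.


PV = nRT  (R = 0.08206 L·atm/(mol·K))
V = nRT/P = 5.5×0.08206×267/7.0
= 17.215 L

17.215 L


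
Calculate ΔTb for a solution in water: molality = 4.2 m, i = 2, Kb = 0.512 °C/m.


ΔTb = Kb × m × i
= 0.512 × 4.2 × 2
= 4.3008 °C

4.3008 °C


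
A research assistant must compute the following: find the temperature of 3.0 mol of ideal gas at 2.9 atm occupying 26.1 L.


PV = nRT  (R = 0.08206 L·atm/(mol·K))
T = PV/(nR) = 2.9×26.1/(3.0×0.08206)
= 75.69/0.246180
= 307.46 K

307.46 K


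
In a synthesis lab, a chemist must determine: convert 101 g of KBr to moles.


M(KBr) = 119.0 g/mol
n = mass/M = 101/119.0 = 0.8487 mol

0.8487 mol


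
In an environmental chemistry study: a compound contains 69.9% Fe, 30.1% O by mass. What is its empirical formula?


Assume 100 g sample. Moles of each element:
  Fe: 69.9/55.85 = 1.252 mol
  O: 30.1/16.0 = 1.881 mol
Divide by smallest (1.252):
  Fe: 1.252/1.252 = 1.0
  O: 1.881/1.252 = 1.5
Multiply all ratios by 2 to obtain whole numbers.
Empirical formula: Fe2O3

Fe2O3


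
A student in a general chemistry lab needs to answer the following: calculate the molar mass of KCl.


M(KCl) = 1×39.1 + 1×35.45
= 39.1 + 35.45
= 74.55 g/mol

74.55 g/mol


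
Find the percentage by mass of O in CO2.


M(CO2) = 1×12.01 + 2×16.0 = 44.01 g/mol
Mass of O = 2 × 16.0 = 32.00 g/mol
% O = 32.00/44.01 × 100 = 72.71%

72.71%


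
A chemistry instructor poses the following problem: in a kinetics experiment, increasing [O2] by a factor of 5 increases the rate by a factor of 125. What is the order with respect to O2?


rate ∝ [O2]^n
5^n = 125 → n = 3
Order in O2: 3

3


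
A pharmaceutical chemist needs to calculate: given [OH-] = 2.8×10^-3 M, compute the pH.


pOH = -log10([OH-]) = -log10(2.8×10^-3)
= 3 - log10(2.8) = 2.55
pH = 14 - pOH = 14 - 2.55 = 11.45

11.45


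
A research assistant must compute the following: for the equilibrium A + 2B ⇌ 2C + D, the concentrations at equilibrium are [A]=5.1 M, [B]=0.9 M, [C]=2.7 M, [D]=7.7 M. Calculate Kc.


Kc = [C]^2[D]/([A][B]^2)
= (2.7^2 × 7.7^1)/(5.1^1 × 0.9^2)
= 56.133/4.131
= 13.59

13.59


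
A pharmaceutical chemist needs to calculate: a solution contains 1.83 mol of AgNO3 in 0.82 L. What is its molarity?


M = n/V = 1.83/0.82 = 2.232 mol/L

2.232 M


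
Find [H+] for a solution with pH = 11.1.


[H+] = 10^(-pH) = 10^(-11.1)
= 7.94×10^-12 M

7.94×10^-12 M


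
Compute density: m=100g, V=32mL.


ρ = mass/volume
= 100/32
= 3.125 g/mL

3.125 g/mL


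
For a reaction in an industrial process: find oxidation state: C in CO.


x + (-2) = 0, so x = +2
Oxidation number: +2

+2


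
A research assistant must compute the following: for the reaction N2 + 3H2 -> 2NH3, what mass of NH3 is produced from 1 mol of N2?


Mole ratio NH3:N2 = 2:1
n(NH3) = 1 × 2/1 = 2.000 mol
mass = 2.000 × 17.03 = 34.06 g

34.06 g


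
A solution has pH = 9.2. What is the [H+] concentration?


[H+] = 10^(-pH) = 10^(-9.2)
= 6.31×10^-10 M

6.31×10^-10 M


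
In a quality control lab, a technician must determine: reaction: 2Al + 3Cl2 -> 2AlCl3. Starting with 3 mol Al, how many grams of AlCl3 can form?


Mole ratio AlCl3:Al = 2:2
n(AlCl3) = 3 × 2/2 = 3.000 mol
mass = 3.000 × 133.33 = 399.99 g

399.99 g


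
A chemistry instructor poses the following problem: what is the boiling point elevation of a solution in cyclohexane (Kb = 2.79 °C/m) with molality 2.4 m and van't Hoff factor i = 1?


ΔTb = Kb × m × i
= 2.79 × 2.4 × 1
= 6.696 °C

6.696 °C


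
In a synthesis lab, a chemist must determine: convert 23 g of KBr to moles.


M(KBr) = 119.0 g/mol
n = mass/M = 23/119.0 = 0.1933 mol

0.1933 mol


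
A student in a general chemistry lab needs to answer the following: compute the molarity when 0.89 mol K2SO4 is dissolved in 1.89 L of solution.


M = n/V = 0.89/1.89 = 0.471 mol/L

0.471 M


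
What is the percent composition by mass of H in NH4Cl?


M(NH4Cl) = 1×14.01 + 4×1.008 + 1×35.45 = 53.492 g/mol
Mass of H = 4 × 1.008 = 4.032 g/mol
% H = 4.032/53.492 × 100 = 7.54%

7.54%


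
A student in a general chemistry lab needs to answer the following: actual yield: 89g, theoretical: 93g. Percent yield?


% yield = actual/theoretical × 100
= 89/93 × 100
= 95.7%

95.7%


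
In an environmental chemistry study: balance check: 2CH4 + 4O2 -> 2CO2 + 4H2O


Equation: 2CH4 + 4O2 -> 2CO2 + 4H2O
Check atoms: C: 2=2, H: 8=8, O: 8=8
Balanced

Yes, balanced


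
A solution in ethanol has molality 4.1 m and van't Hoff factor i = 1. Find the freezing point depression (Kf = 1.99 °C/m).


ΔTf = Kf × m × i
= 1.99 × 4.1 × 1
= 8.159 °C

8.159 °C


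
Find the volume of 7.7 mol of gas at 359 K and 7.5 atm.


PV = nRT  (R = 0.08206 L·atm/(mol·K))
V = nRT/P = 7.7×0.08206×359/7.5
= 30.245 L

30.245 L


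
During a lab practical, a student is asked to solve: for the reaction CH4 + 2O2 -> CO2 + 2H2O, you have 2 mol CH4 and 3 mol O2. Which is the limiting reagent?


Mole ratio available / coefficient:
  CH4: 2/1 = 2.000
  O2: 3/2 = 1.500
Smaller ratio is limiting.

O2


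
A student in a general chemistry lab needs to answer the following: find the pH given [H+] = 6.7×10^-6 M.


pH = -log10([H+]) = -log10(6.7×10^-6)
= 6 - log10(6.7)
= 6 - 0.83
= 5.17

5.17


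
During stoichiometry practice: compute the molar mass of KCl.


M(KCl) = 1×39.1 + 1×35.45
= 39.1 + 35.45
= 74.55 g/mol

74.55 g/mol


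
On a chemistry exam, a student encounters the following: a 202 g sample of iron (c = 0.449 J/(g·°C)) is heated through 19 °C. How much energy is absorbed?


q = mcΔT = 202 × 0.449 × 19
= 1723.26 J

1723.26 J


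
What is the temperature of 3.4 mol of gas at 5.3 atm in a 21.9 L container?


PV = nRT  (R = 0.08206 L·atm/(mol·K))
T = PV/(nR) = 5.3×21.9/(3.4×0.08206)
= 116.07/0.279004
= 416.02 K

416.02 K


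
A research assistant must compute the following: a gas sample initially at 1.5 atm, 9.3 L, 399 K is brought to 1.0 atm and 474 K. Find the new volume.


P1V1/T1 = P2V2/T2
V2 = P1V1T2/(T1P2)
= 1.5×9.3×474/(399×1.0)
= 16.572 L

16.572 L


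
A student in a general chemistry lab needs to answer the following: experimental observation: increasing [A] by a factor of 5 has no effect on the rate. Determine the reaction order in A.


rate ∝ [A]^n
rate ∝ [A]^0
Order in A: 0

0


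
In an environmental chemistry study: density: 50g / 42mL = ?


ρ = mass/volume
= 50/42
= 1.19 g/mL

1.19 g/mL


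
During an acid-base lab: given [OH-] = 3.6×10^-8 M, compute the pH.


pOH = -log10([OH-]) = -log10(3.6×10^-8)
= 8 - log10(3.6) = 7.44
pH = 14 - pOH = 14 - 7.44 = 6.56

6.56


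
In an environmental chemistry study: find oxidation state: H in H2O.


H is +1 with nonmetals
Oxidation number: +1

+1


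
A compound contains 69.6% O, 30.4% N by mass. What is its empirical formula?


Assume 100 g sample. Moles of each element:
  O: 69.6/16.0 = 4.35 mol
  N: 30.4/14.01 = 2.17 mol
Divide by smallest (2.17):
  O: 4.35/2.17 = 2.0
  N: 2.17/2.17 = 1.0
Empirical formula: NO2

NO2


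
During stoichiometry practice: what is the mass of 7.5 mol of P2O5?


M(P2O5) = 141.94 g/mol
mass = n × M = 7.5 × 141.94 = 1064.55 g

1064.55 g


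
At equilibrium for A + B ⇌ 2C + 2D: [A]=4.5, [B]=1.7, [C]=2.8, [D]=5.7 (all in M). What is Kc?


Kc = [C]^2[D]^2/([A][B])
= (2.8^2 × 5.7^2)/(4.5^1 × 1.7^1)
= 254.7216/7.65
= 33.30

33.30


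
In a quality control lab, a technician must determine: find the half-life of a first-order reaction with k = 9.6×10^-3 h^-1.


t½ = ln2/k = 0.693147/(9.6×10^-3 h^-1)
= 72.20 h

72.20 h


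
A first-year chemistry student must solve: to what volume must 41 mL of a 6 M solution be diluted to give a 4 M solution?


C1V1 = C2V2
6 × 41 = 4 × V2
V2 = 246/4 = 61.5 mL

61.5 mL


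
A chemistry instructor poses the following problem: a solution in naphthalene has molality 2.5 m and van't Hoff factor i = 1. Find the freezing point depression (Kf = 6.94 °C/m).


ΔTf = Kf × m × i
= 6.94 × 2.5 × 1
= 17.35 °C

17.35 °C


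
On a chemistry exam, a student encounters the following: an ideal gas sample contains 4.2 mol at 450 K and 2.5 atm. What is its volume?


PV = nRT  (R = 0.08206 L·atm/(mol·K))
V = nRT/P = 4.2×0.08206×450/2.5
= 62.037 L

62.037 L


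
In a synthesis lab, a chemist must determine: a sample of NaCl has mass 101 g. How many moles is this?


M(NaCl) = 58.44 g/mol
n = mass/M = 101/58.44 = 1.7283 mol

1.7283 mol


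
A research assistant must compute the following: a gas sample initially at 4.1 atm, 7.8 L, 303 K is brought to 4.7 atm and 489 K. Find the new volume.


P1V1/T1 = P2V2/T2
V2 = P1V1T2/(T1P2)
= 4.1×7.8×489/(303×4.7)
= 10.981 L

10.981 L


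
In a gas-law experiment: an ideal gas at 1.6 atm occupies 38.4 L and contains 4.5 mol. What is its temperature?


PV = nRT  (R = 0.08206 L·atm/(mol·K))
T = PV/(nR) = 1.6×38.4/(4.5×0.08206)
= 61.44/0.369270
= 166.38 K

166.38 K


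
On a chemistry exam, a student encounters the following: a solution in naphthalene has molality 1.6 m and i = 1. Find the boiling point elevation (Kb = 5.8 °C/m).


ΔTb = Kb × m × i
= 5.8 × 1.6 × 1
= 9.28 °C

9.28 °C


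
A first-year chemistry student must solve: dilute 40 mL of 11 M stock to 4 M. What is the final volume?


C1V1 = C2V2
11 × 40 = 4 × V2
V2 = 440/4 = 110.0 mL

110.0 mL


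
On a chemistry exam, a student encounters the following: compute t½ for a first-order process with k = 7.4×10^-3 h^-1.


t½ = ln2/k = 0.693147/(7.4×10^-3 h^-1)
= 93.67 h

93.67 h


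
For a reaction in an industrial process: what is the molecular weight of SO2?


M(SO2) = 1×32.07 + 2×16.0
= 32.07 + 32.0
= 64.07 g/mol

64.07 g/mol


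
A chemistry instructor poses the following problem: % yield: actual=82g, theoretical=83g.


% yield = actual/theoretical × 100
= 82/83 × 100
= 98.8%

98.8%


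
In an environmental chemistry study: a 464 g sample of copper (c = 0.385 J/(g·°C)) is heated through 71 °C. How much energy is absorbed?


q = mcΔT = 464 × 0.385 × 71
= 12683.44 J

12683.44 J


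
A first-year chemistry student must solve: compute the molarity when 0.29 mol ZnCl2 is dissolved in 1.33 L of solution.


M = n/V = 0.29/1.33 = 0.218 mol/L

0.218 M


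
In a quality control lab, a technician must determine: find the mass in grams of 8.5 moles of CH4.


M(CH4) = 16.04 g/mol
mass = n × M = 8.5 × 16.04 = 136.34 g

136.34 g


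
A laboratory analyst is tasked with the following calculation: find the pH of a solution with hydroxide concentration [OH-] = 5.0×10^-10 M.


pOH = -log10([OH-]) = -log10(5.0×10^-10)
= 10 - log10(5.0) = 9.3
pH = 14 - pOH = 14 - 9.3 = 4.7

4.7


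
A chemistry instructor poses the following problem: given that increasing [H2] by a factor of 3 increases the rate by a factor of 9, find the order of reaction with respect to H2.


rate ∝ [H2]^n
3^n = 9 → n = 2
Order in H2: 2

2


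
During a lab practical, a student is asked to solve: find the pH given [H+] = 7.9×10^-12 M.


pH = -log10([H+]) = -log10(7.9×10^-12)
= 12 - log10(7.9)
= 12 - 0.9
= 11.1

11.1


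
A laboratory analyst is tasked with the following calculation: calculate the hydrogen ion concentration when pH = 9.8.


[H+] = 10^(-pH) = 10^(-9.8)
= 1.58×10^-10 M

1.58×10^-10 M


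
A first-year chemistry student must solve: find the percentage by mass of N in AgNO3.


M(AgNO3) = 1×107.87 + 1×14.01 + 3×16.0 = 169.88 g/mol
Mass of N = 1 × 14.01 = 14.01 g/mol
% N = 14.01/169.88 × 100 = 8.25%

8.25%


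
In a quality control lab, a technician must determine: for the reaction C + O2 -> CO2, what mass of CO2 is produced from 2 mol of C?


Mole ratio CO2:C = 1:1
n(CO2) = 2 × 1/1 = 2.000 mol
mass = 2.000 × 44.01 = 88.02 g

88.02 g


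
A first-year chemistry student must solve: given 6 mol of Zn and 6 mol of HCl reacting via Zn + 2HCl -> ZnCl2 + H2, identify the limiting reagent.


Mole ratio available / coefficient:
  Zn: 6/1 = 6.000
  HCl: 6/2 = 3.000
Smaller ratio is limiting.

HCl


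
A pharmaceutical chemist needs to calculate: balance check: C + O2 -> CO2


Equation: C + O2 -> CO2
Check atoms: C: 1=1, O: 2=2
Balanced

Yes, balanced


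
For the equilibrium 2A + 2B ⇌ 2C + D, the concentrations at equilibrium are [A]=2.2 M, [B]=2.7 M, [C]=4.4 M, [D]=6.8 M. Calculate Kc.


Kc = [C]^2[D]/([A]^2[B]^2)
= (4.4^2 × 6.8^1)/(2.2^2 × 2.7^2)
= 131.648/35.2836
= 3.731

3.731


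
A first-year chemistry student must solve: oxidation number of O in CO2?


O is usually -2
Oxidation number: -2

-2


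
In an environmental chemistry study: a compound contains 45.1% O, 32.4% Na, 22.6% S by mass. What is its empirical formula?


Assume 100 g sample. Moles of each element:
  O: 45.1/16.0 = 2.819 mol
  Na: 32.4/22.99 = 1.409 mol
  S: 22.6/32.07 = 0.705 mol
Divide by smallest (0.705):
  O: 2.819/0.705 = 4.0
  Na: 1.409/0.705 = 2.0
  S: 0.705/0.705 = 1.0
Empirical formula: Na2SO4

Na2SO4


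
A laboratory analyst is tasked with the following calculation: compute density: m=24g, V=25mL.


ρ = mass/volume
= 24/25
= 0.96 g/mL

0.96 g/mL


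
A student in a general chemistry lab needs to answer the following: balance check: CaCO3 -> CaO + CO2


Equation: CaCO3 -> CaO + CO2
Check atoms: C: 1=1, Ca: 1=1, O: 3=3
Balanced

Yes, balanced


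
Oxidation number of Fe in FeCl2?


x + 2(-1) = 0, so x = +2
Oxidation number: +2

+2


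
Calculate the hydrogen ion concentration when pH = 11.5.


[H+] = 10^(-pH) = 10^(-11.5)
= 3.16×10^-12 M

3.16×10^-12 M


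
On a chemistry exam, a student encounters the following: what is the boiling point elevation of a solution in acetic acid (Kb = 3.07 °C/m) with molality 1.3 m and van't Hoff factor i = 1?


ΔTb = Kb × m × i
= 3.07 × 1.3 × 1
= 3.991 °C

3.991 °C


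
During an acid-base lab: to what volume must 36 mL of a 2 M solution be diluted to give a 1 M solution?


C1V1 = C2V2
2 × 36 = 1 × V2
V2 = 72/1 = 72.0 mL

72.0 mL


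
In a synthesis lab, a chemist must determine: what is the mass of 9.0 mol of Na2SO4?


M(Na2SO4) = 142.05 g/mol
mass = n × M = 9.0 × 142.05 = 1278.45 g

1278.45 g


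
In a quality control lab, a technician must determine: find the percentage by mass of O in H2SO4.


M(H2SO4) = 2×1.008 + 1×32.07 + 4×16.0 = 98.086 g/mol
Mass of O = 4 × 16.0 = 64.00 g/mol
% O = 64.00/98.086 × 100 = 65.25%

65.25%


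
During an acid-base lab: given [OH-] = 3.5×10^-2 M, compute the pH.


pOH = -log10([OH-]) = -log10(3.5×10^-2)
= 2 - log10(3.5) = 1.46
pH = 14 - pOH = 14 - 1.46 = 12.54

12.54


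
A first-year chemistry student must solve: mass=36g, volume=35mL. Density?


ρ = mass/volume
= 36/35
= 1.029 g/mL

1.029 g/mL


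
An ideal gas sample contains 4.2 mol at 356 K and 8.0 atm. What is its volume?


PV = nRT  (R = 0.08206 L·atm/(mol·K))
V = nRT/P = 4.2×0.08206×356/8.0
= 15.337 L

15.337 L


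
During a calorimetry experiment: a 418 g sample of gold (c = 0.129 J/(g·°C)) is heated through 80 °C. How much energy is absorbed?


q = mcΔT = 418 × 0.129 × 80
= 4313.76 J

4313.76 J


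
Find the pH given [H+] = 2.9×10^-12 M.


pH = -log10([H+]) = -log10(2.9×10^-12)
= 12 - log10(2.9)
= 12 - 0.46
= 11.54

11.54


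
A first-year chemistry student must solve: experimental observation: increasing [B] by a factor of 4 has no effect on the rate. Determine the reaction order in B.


rate ∝ [B]^n
rate ∝ [B]^0
Order in B: 0

0


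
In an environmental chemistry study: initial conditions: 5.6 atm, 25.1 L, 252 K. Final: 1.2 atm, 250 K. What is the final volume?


P1V1/T1 = P2V2/T2
V2 = P1V1T2/(T1P2)
= 5.6×25.1×250/(252×1.2)
= 116.204 L

116.204 L


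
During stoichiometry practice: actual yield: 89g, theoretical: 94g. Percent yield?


% yield = actual/theoretical × 100
= 89/94 × 100
= 94.68%

94.68%


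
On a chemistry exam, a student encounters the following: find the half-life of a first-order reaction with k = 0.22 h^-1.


t½ = ln2/k = 0.693147/(0.22 h^-1)
= 3.151 h

3.151 h


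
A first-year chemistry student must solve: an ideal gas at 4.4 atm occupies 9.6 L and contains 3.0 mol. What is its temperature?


PV = nRT  (R = 0.08206 L·atm/(mol·K))
T = PV/(nR) = 4.4×9.6/(3.0×0.08206)
= 42.24/0.246180
= 171.58 K

171.58 K


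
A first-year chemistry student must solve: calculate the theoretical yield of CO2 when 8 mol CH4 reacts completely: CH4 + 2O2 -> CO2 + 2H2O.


Mole ratio CO2:CH4 = 1:1
n(CO2) = 8 × 1/1 = 8.000 mol
mass = 8.000 × 44.01 = 352.08 g

352.08 g


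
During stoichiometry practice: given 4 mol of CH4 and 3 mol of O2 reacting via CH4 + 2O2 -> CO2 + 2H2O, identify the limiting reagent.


Mole ratio available / coefficient:
  CH4: 4/1 = 4.000
  O2: 3/2 = 1.500
Smaller ratio is limiting.

O2


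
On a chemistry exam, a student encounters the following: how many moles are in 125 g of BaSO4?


M(BaSO4) = 233.4 g/mol
n = mass/M = 125/233.4 = 0.5356 mol

0.5356 mol


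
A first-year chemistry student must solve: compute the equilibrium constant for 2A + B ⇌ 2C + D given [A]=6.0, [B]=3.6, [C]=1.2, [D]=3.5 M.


Kc = [C]^2[D]/([A]^2[B])
= (1.2^2 × 3.5^1)/(6.0^2 × 3.6^1)
= 5.04/129.6
= 0.03889

0.03889


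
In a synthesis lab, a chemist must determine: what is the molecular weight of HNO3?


M(HNO3) = 1×1.008 + 1×14.01 + 3×16.0
= 1.01 + 14.01 + 48.0
= 63.02 g/mol

63.02 g/mol


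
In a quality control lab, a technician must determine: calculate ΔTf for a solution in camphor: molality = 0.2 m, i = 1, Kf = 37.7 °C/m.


ΔTf = Kf × m × i
= 37.7 × 0.2 × 1
= 7.54 °C

7.54 °C


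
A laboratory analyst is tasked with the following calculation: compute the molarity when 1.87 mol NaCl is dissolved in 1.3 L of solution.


M = n/V = 1.87/1.3 = 1.438 mol/L

1.438 M


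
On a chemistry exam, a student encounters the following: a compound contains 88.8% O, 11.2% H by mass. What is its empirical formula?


Assume 100 g sample. Moles of each element:
  O: 88.8/16.0 = 5.55 mol
  H: 11.2/1.008 = 11.111 mol
Divide by smallest (5.55):
  O: 5.55/5.55 = 1.0
  H: 11.111/5.55 = 2.0
Empirical formula: H2O

H2O


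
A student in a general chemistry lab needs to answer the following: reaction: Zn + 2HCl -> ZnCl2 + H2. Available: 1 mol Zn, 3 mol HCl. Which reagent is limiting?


Mole ratio available / coefficient:
  Zn: 1/1 = 1.000
  HCl: 3/2 = 1.500
Smaller ratio is limiting.

Zn


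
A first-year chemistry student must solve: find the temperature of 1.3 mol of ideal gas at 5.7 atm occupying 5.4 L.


PV = nRT  (R = 0.08206 L·atm/(mol·K))
T = PV/(nR) = 5.7×5.4/(1.3×0.08206)
= 30.78/0.106678
= 288.53 K

288.53 K


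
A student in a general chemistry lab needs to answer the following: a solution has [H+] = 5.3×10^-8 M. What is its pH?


pH = -log10([H+]) = -log10(5.3×10^-8)
= 8 - log10(5.3)
= 8 - 0.72
= 7.28

7.28


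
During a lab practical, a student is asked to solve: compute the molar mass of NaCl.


M(NaCl) = 1×22.99 + 1×35.45
= 22.99 + 35.45
= 58.44 g/mol

58.44 g/mol


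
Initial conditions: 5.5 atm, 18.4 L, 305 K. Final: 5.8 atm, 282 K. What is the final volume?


P1V1/T1 = P2V2/T2
V2 = P1V1T2/(T1P2)
= 5.5×18.4×282/(305×5.8)
= 16.133 L

16.133 L


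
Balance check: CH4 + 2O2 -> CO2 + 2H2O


Equation: CH4 + 2O2 -> CO2 + 2H2O
Check atoms: C: 1=1, H: 4=4, O: 4=4
Balanced

Yes, balanced


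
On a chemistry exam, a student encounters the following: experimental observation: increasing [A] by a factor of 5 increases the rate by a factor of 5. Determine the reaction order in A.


rate ∝ [A]^n
5^n = 5 → n = 1
Order in A: 1

1


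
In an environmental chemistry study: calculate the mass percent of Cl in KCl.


M(KCl) = 1×39.1 + 1×35.45 = 74.55 g/mol
Mass of Cl = 1 × 35.45 = 35.45 g/mol
% Cl = 35.45/74.55 × 100 = 47.55%

47.55%


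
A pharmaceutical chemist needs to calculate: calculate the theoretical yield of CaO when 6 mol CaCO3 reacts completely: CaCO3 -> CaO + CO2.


Mole ratio CaO:CaCO3 = 1:1
n(CaO) = 6 × 1/1 = 6.000 mol
mass = 6.000 × 56.08 = 336.48 g

336.48 g


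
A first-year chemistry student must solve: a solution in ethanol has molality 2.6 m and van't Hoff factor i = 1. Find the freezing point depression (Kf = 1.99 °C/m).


ΔTf = Kf × m × i
= 1.99 × 2.6 × 1
= 5.174 °C

5.174 °C


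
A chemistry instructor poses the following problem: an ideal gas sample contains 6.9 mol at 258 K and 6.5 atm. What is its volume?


PV = nRT  (R = 0.08206 L·atm/(mol·K))
V = nRT/P = 6.9×0.08206×258/6.5
= 22.474 L

22.474 L


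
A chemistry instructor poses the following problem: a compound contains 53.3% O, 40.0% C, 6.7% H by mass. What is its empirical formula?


Assume 100 g sample. Moles of each element:
  O: 53.3/16.0 = 3.331 mol
  C: 40.0/12.01 = 3.331 mol
  H: 6.7/1.008 = 6.647 mol
Divide by smallest (3.331):
  O: 3.331/3.331 = 1.0
  C: 3.331/3.331 = 1.0
  H: 6.647/3.331 = 2.0
Empirical formula: CH2O

CH2O


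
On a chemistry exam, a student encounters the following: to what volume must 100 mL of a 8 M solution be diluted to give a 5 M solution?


C1V1 = C2V2
8 × 100 = 5 × V2
V2 = 800/5 = 160.0 mL

160.0 mL


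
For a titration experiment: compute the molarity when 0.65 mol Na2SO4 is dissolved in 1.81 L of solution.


M = n/V = 0.65/1.81 = 0.359 mol/L

0.359 M


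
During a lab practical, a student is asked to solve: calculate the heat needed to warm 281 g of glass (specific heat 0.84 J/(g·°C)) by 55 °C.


q = mcΔT = 281 × 0.84 × 55
= 12982.20 J

12982.20 J


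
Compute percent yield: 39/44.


% yield = actual/theoretical × 100
= 39/44 × 100
= 88.64%

88.64%


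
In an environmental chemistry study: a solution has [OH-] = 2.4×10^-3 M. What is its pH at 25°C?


pOH = -log10([OH-]) = -log10(2.4×10^-3)
= 3 - log10(2.4) = 2.62
pH = 14 - pOH = 14 - 2.62 = 11.38

11.38


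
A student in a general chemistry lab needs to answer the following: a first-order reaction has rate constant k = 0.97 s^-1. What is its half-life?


t½ = ln2/k = 0.693147/(0.97 s^-1)
= 0.7146 s

0.7146 s


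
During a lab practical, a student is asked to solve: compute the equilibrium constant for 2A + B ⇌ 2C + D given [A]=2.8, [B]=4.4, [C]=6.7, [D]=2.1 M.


Kc = [C]^2[D]/([A]^2[B])
= (6.7^2 × 2.1^1)/(2.8^2 × 4.4^1)
= 94.269/34.496
= 2.733

2.733


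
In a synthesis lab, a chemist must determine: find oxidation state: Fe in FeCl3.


x + 3(-1) = 0, so x = +3
Oxidation number: +3

+3


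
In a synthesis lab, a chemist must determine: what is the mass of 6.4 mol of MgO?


M(MgO) = 40.31 g/mol
mass = n × M = 6.4 × 40.31 = 257.98 g

257.98 g


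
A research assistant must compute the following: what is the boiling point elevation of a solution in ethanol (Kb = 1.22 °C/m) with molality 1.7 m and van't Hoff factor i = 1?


ΔTb = Kb × m × i
= 1.22 × 1.7 × 1
= 2.074 °C

2.074 °C


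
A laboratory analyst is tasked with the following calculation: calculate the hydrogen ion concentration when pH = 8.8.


[H+] = 10^(-pH) = 10^(-8.8)
= 1.58×10^-9 M

1.58×10^-9 M


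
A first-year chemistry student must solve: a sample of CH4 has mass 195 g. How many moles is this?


M(CH4) = 16.04 g/mol
n = mass/M = 195/16.04 = 12.1571 mol

12.1571 mol


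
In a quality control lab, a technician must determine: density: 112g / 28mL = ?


ρ = mass/volume
= 112/28
= 4.0 g/mL

4.0 g/mL


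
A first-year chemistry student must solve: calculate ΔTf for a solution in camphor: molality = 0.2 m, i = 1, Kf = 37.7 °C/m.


ΔTf = Kf × m × i
= 37.7 × 0.2 × 1
= 7.54 °C

7.54 °C


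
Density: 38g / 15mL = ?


ρ = mass/volume
= 38/15
= 2.533 g/mL

2.533 g/mL


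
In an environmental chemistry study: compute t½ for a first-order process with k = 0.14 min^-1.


t½ = ln2/k = 0.693147/(0.14 min^-1)
= 4.951 min

4.951 min


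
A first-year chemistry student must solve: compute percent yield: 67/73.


% yield = actual/theoretical × 100
= 67/73 × 100
= 91.78%

91.78%


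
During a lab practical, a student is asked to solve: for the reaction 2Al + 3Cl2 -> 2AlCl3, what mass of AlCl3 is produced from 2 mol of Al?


Mole ratio AlCl3:Al = 2:2
n(AlCl3) = 2 × 2/2 = 2.000 mol
mass = 2.000 × 133.33 = 266.66 g

266.66 g


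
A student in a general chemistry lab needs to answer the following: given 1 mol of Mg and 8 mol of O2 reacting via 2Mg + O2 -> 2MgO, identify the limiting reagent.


Mole ratio available / coefficient:
  Mg: 1/2 = 0.500
  O2: 8/1 = 8.000
Smaller ratio is limiting.

Mg


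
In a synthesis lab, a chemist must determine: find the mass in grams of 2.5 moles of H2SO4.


M(H2SO4) = 98.09 g/mol
mass = n × M = 2.5 × 98.09 = 245.23 g

245.23 g


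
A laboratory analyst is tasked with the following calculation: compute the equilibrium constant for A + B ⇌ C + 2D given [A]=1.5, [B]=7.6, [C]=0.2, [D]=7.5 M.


Kc = [C][D]^2/([A][B])
= (0.2^1 × 7.5^2)/(1.5^1 × 7.6^1)
= 11.25/11.4
= 0.9868

0.9868


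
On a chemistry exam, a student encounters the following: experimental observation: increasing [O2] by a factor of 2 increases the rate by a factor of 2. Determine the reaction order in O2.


rate ∝ [O2]^n
2^n = 2 → n = 1
Order in O2: 1

1


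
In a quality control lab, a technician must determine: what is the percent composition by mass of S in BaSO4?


M(BaSO4) = 1×137.33 + 1×32.07 + 4×16.0 = 233.40 g/mol
Mass of S = 1 × 32.07 = 32.07 g/mol
% S = 32.07/233.40 × 100 = 13.74%

13.74%


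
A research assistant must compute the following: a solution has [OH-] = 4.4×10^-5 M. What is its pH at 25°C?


pOH = -log10([OH-]) = -log10(4.4×10^-5)
= 5 - log10(4.4) = 4.36
pH = 14 - pOH = 14 - 4.36 = 9.64

9.64


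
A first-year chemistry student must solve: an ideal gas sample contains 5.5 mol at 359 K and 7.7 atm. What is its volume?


PV = nRT  (R = 0.08206 L·atm/(mol·K))
V = nRT/P = 5.5×0.08206×359/7.7
= 21.043 L

21.043 L


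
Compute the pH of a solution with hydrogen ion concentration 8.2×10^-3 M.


pH = -log10([H+]) = -log10(8.2×10^-3)
= 3 - log10(8.2)
= 3 - 0.91
= 2.09

2.09


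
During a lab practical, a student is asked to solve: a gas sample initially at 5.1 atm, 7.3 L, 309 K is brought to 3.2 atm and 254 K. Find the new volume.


P1V1/T1 = P2V2/T2
V2 = P1V1T2/(T1P2)
= 5.1×7.3×254/(309×3.2)
= 9.564 L

9.564 L


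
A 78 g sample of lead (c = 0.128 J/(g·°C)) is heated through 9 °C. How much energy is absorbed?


q = mcΔT = 78 × 0.128 × 9
= 89.86 J

89.86 J


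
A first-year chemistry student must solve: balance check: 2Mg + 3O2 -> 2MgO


Equation: 2Mg + 3O2 -> 2MgO
Check atoms: Mg: 2=2, O: 6≠2
Not balanced

No, not balanced


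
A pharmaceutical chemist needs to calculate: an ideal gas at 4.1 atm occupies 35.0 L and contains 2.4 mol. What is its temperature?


PV = nRT  (R = 0.08206 L·atm/(mol·K))
T = PV/(nR) = 4.1×35.0/(2.4×0.08206)
= 143.50/0.196944
= 728.63 K

728.63 K


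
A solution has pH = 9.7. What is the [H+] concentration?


[H+] = 10^(-pH) = 10^(-9.7)
= 2.0×10^-10 M

2.0×10^-10 M


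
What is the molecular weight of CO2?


M(CO2) = 1×12.01 + 2×16.0
= 12.01 + 32.0
= 44.01 g/mol

44.01 g/mol


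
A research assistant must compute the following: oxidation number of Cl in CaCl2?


halide: -1
Oxidation number: -1

-1


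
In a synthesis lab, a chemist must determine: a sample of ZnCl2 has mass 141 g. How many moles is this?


M(ZnCl2) = 136.28 g/mol
n = mass/M = 141/136.28 = 1.0346 mol

1.0346 mol


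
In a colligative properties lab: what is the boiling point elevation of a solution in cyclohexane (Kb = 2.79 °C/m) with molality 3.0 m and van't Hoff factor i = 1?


ΔTb = Kb × m × i
= 2.79 × 3.0 × 1
= 8.37 °C

8.37 °C


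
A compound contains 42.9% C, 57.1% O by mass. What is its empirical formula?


Assume 100 g sample. Moles of each element:
  C: 42.9/12.01 = 3.572 mol
  O: 57.1/16.0 = 3.569 mol
Divide by smallest (3.569):
  C: 3.572/3.569 = 1.0
  O: 3.569/3.569 = 1.0
Empirical formula: CO

CO


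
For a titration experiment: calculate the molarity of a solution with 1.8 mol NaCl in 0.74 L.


M = n/V = 1.8/0.74 = 2.432 mol/L

2.432 M


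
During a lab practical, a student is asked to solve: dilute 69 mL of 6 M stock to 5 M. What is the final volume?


C1V1 = C2V2
6 × 69 = 5 × V2
V2 = 414/5 = 82.8 mL

82.8 mL


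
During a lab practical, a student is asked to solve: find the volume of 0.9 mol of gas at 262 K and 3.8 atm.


PV = nRT  (R = 0.08206 L·atm/(mol·K))
V = nRT/P = 0.9×0.08206×262/3.8
= 5.092 L

5.092 L


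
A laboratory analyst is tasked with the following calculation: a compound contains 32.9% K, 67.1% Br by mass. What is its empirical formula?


Assume 100 g sample. Moles of each element:
  K: 32.9/39.1 = 0.841 mol
  Br: 67.1/79.9 = 0.84 mol
Divide by smallest (0.84):
  K: 0.841/0.84 = 1.0
  Br: 0.84/0.84 = 1.0
Empirical formula: KBr

KBr


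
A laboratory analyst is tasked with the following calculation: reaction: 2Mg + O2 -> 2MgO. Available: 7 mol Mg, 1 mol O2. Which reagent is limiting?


Mole ratio available / coefficient:
  Mg: 7/2 = 3.500
  O2: 1/1 = 1.000
Smaller ratio is limiting.

O2


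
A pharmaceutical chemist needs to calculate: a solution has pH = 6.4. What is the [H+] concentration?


[H+] = 10^(-pH) = 10^(-6.4)
= 3.98×10^-7 M

3.98×10^-7 M


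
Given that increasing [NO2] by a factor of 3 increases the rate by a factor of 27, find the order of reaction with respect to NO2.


rate ∝ [NO2]^n
3^n = 27 → n = 3
Order in NO2: 3

3


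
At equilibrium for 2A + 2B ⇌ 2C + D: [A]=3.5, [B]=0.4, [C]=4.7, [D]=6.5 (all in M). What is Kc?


Kc = [C]^2[D]/([A]^2[B]^2)
= (4.7^2 × 6.5^1)/(3.5^2 × 0.4^2)
= 143.585/1.96
= 73.26

73.26


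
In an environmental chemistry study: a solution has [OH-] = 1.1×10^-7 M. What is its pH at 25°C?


pOH = -log10([OH-]) = -log10(1.1×10^-7)
= 7 - log10(1.1) = 6.96
pH = 14 - pOH = 14 - 6.96 = 7.04

7.04


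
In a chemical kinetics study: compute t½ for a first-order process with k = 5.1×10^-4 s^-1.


t½ = ln2/k = 0.693147/(5.1×10^-4 s^-1)
= 1359 s

1359 s


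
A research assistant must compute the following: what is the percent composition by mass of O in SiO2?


M(SiO2) = 1×28.09 + 2×16.0 = 60.09 g/mol
Mass of O = 2 × 16.0 = 32.00 g/mol
% O = 32.00/60.09 × 100 = 53.25%

53.25%


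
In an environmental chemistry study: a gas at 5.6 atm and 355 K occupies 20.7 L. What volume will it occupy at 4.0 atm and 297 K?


P1V1/T1 = P2V2/T2
V2 = P1V1T2/(T1P2)
= 5.6×20.7×297/(355×4.0)
= 24.245 L

24.245 L


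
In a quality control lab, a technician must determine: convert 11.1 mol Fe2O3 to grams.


M(Fe2O3) = 159.7 g/mol
mass = n × M = 11.1 × 159.7 = 1772.67 g

1772.67 g


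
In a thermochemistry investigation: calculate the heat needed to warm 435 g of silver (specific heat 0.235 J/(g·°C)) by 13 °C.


q = mcΔT = 435 × 0.235 × 13
= 1328.93 J

1328.93 J


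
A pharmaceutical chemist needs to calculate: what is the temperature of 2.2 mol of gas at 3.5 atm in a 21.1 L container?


PV = nRT  (R = 0.08206 L·atm/(mol·K))
T = PV/(nR) = 3.5×21.1/(2.2×0.08206)
= 73.85/0.180532
= 409.07 K

409.07 K


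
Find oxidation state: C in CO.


x + (-2) = 0, so x = +2
Oxidation number: +2

+2


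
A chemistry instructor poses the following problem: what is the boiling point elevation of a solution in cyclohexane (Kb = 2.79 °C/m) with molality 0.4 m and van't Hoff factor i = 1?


ΔTb = Kb × m × i
= 2.79 × 0.4 × 1
= 1.116 °C

1.116 °C


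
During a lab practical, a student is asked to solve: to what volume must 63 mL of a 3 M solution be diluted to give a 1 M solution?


C1V1 = C2V2
3 × 63 = 1 × V2
V2 = 189/1 = 189.0 mL

189.0 mL


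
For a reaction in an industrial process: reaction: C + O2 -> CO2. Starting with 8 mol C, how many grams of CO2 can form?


Mole ratio CO2:C = 1:1
n(CO2) = 8 × 1/1 = 8.000 mol
mass = 8.000 × 44.01 = 352.08 g

352.08 g


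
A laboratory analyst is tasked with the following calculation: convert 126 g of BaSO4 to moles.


M(BaSO4) = 233.4 g/mol
n = mass/M = 126/233.4 = 0.5398 mol

0.5398 mol


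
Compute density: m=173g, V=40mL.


ρ = mass/volume
= 173/40
= 4.325 g/mL

4.325 g/mL


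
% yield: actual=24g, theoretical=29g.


% yield = actual/theoretical × 100
= 24/29 × 100
= 82.76%

82.76%


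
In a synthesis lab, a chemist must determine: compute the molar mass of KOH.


M(KOH) = 1×39.1 + 1×16.0 + 1×1.008
= 39.1 + 16.0 + 1.01
= 56.11 g/mol

56.11 g/mol


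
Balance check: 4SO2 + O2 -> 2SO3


Equation: 4SO2 + O2 -> 2SO3
Check atoms: O: 10≠6, S: 4≠2
Not balanced

No, not balanced


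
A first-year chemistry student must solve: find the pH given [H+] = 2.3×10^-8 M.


pH = -log10([H+]) = -log10(2.3×10^-8)
= 8 - log10(2.3)
= 8 - 0.36
= 7.64

7.64


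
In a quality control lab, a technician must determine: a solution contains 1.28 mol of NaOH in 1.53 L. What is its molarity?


M = n/V = 1.28/1.53 = 0.837 mol/L

0.837 M


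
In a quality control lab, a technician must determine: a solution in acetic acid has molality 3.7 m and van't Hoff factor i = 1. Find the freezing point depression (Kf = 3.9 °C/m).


ΔTf = Kf × m × i
= 3.9 × 3.7 × 1
= 14.43 °C

14.43 °C


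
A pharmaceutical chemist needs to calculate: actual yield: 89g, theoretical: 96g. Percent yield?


% yield = actual/theoretical × 100
= 89/96 × 100
= 92.71%

92.71%


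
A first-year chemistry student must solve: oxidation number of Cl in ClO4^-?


x + 4(-2) = -1, so x = +7
Oxidation number: +7

+7


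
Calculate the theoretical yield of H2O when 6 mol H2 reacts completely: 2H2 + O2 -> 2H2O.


Mole ratio H2O:H2 = 2:2
n(H2O) = 6 × 2/2 = 6.000 mol
mass = 6.000 × 18.02 = 108.12 g

108.12 g


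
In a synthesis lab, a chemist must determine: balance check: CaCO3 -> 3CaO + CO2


Equation: CaCO3 -> 3CaO + CO2
Check atoms: C: 1=1, Ca: 1≠3, O: 3≠5
Not balanced

No, not balanced


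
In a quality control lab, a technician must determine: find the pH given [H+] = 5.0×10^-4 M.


pH = -log10([H+]) = -log10(5.0×10^-4)
= 4 - log10(5.0)
= 4 - 0.7
= 3.3

3.3


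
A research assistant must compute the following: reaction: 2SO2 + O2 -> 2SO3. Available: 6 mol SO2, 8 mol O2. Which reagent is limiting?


Mole ratio available / coefficient:
  SO2: 6/2 = 3.000
  O2: 8/1 = 8.000
Smaller ratio is limiting.

SO2
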